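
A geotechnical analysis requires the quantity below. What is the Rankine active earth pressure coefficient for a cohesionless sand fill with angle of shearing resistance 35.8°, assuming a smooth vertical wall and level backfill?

0.262

K_a = tan²(45° − φ/2) = tan²(27.10°) = 0.2619.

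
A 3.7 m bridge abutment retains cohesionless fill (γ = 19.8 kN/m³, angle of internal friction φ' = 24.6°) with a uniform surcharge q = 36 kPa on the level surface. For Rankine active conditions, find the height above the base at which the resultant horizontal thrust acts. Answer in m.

K_a = 0.4121.
Triangular part P₁ = ½K_aγH² = 55.86 at H/3 = 1.233 m; rectangular part P₂ = K_a q H = 54.90 at H/2 = 1.850 m.
ȳ = (P₁·1.233 + P₂·1.850)/(P₁+P₂) = 1.539 m.

1.54 m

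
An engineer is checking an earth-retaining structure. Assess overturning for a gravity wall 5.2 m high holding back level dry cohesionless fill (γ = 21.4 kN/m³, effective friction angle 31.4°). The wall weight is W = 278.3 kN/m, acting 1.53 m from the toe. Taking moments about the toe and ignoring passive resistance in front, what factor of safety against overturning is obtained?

K_a = tan²(45° − 31.4°/2) = 0.3149.
P_a = ½K_aγH² = 0.5×0.3149×21.4×5.2² = 91.11 kN/m, acting at H/3 = 1.733 m above the base.
Overturning moment M_o = P_a × H/3 = 91.11 × 1.733 = 157.9.
Resisting moment M_r = W × 1.53 = 278.3 × 1.53 = 425.8.
FS_overturning = M_r/M_o = 425.8/157.9 = 2.696.

2.70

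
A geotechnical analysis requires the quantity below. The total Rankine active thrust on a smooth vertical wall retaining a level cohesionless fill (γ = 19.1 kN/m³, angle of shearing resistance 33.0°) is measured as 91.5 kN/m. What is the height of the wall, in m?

K_a = 0.2948. P_a = ½ K_a γ H² ⇒ H = √(2P_a/(K_a γ)).
H = √(2×91.5/(0.2948×19.1)) = 5.701 m.

5.70 m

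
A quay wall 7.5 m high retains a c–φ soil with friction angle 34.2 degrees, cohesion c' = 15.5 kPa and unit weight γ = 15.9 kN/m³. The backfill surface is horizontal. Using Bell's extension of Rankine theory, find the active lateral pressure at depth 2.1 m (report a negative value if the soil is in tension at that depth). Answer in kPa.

-7.05 kPa

K_a = (1 − sin φ)/(1 + sin φ) = 0.2803.
σ_a = K_a γ z − 2c√K_a = 0.2803×15.9×2.1 − 2×15.5×0.5295 = -7.053 kPa.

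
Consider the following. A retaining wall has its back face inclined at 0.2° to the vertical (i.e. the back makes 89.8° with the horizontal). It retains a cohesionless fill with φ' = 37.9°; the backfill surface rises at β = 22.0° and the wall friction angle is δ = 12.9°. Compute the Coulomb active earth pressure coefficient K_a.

K_a = sin²(α+φ) / [sin²α · sin(α−δ) · (1 + √{sin(φ+δ)sin(φ−β) / (sin(α−δ)sin(α+β))})²].
With α = 89.8°, φ = 37.9°, δ = 12.9°, β = 22.0°: K_a = 0.2917.

0.292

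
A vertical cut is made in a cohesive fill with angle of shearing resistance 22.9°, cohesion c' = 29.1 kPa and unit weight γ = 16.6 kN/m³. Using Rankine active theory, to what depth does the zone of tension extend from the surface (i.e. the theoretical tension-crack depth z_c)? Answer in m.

5.29 m

K_a = tan²(45° − 22.9°/2) = 0.4398; √K_a = 0.6631.
The active pressure is zero where K_a γ z = 2c√K_a, so z_c = 2c/(γ√K_a) = 2×29.1/(16.6×0.6631) = 5.287 m.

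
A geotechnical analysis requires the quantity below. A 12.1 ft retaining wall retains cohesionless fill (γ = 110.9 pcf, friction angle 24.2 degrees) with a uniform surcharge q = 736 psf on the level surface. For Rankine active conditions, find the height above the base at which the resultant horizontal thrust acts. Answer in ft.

5.09 ft

K_a = 0.4185.
Triangular part P₁ = ½K_aγH² = 3398 at H/3 = 4.033 ft; rectangular part P₂ = K_a q H = 3727 at H/2 = 6.050 ft.
ȳ = (P₁·4.033 + P₂·6.050)/(P₁+P₂) = 5.088 ft.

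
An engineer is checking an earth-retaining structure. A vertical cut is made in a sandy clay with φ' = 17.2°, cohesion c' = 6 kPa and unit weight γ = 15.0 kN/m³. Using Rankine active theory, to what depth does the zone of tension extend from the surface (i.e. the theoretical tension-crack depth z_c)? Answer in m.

K_a = tan²(45° − 17.2°/2) = 0.5436; √K_a = 0.7373.
The active pressure is zero where K_a γ z = 2c√K_a, so z_c = 2c/(γ√K_a) = 2×6/(15.0×0.7373) = 1.085 m.

1.09 m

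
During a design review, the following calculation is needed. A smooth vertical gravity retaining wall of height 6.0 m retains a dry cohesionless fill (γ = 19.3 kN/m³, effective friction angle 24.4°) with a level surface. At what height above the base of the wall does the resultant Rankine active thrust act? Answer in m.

2.00 m

K_a = 0.4153.
The pressure distribution is triangular, so the resultant acts at H/3 above the base = 6.0/3 = 2.000 m.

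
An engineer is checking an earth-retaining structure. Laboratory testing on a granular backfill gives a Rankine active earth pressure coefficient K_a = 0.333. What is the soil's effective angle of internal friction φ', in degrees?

K_a = tan²(45° − φ/2) ⇒ 45° − φ/2 = arctan(√0.333) = 29.99°.
φ = 2(45° − 29.99°) = 30.02°.

30.0°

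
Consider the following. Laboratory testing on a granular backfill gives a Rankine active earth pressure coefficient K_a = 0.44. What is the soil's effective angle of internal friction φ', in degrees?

22.9°

K_a = tan²(45° − φ/2) ⇒ 45° − φ/2 = arctan(√0.44) = 33.56°.
φ = 2(45° − 33.56°) = 22.89°.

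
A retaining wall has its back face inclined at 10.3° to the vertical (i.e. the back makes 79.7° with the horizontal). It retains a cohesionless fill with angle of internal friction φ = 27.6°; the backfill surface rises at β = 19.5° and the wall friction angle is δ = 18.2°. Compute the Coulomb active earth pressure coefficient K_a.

0.596

K_a = sin²(α+φ) / [sin²α · sin(α−δ) · (1 + √{sin(φ+δ)sin(φ−β) / (sin(α−δ)sin(α+β))})²].
With α = 79.7°, φ = 27.6°, δ = 18.2°, β = 19.5°: K_a = 0.5957.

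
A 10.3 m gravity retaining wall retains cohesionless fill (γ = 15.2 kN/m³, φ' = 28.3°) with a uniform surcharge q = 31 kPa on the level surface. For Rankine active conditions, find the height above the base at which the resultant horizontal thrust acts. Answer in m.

K_a = 0.3568.
Triangular part P₁ = ½K_aγH² = 287.7 at H/3 = 3.433 m; rectangular part P₂ = K_a q H = 113.9 at H/2 = 5.150 m.
ȳ = (P₁·3.433 + P₂·5.150)/(P₁+P₂) = 3.920 m.

3.92 m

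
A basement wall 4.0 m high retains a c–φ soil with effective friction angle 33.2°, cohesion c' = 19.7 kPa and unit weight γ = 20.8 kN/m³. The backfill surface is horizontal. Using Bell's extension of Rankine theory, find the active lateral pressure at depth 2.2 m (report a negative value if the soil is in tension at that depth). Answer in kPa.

K_a = (1 − sin φ)/(1 + sin φ) = 0.2924.
σ_a = K_a γ z − 2c√K_a = 0.2924×20.8×2.2 − 2×19.7×0.5407 = -7.925 kPa.

-7.93 kPa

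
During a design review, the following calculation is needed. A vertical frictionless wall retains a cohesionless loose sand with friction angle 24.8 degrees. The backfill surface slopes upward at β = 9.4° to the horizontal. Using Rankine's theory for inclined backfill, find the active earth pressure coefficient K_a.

K_a = cos β · (cos β − √(cos²β − cos²φ)) / (cos β + √(cos²β − cos²φ)).
cos β = 0.9866, cos φ = 0.9078, √(cos²β − cos²φ) = 0.3863.
K_a = 0.9866 × (0.9866 − 0.3863)/(0.9866 + 0.3863) = 0.4313.

0.431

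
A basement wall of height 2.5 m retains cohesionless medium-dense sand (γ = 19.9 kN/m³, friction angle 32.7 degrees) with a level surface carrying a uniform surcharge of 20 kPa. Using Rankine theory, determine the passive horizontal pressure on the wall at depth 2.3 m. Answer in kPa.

220 kPa

K_p = (1 + sin φ)/(1 − sin φ) = 3.350.
σ_v = γz + q = 19.9 × 2.3 + 20 = 65.77 kPa.
σ_h = K_p σ_v = 3.350 × 65.77 = 220.3 kPa.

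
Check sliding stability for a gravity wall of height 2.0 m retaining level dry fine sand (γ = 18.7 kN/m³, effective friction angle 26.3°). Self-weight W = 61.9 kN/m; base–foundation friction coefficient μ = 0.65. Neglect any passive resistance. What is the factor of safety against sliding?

K_a = tan²(45° − 26.3°/2) = 0.3859.
P_a = ½K_aγH² = 0.5×0.3859×18.7×2.0² = 14.43 kN/m, acting at H/3 = 0.6667 m above the base.
FS_sliding = μW / P_a = 0.65×61.9 / 14.43 = 2.788.

2.79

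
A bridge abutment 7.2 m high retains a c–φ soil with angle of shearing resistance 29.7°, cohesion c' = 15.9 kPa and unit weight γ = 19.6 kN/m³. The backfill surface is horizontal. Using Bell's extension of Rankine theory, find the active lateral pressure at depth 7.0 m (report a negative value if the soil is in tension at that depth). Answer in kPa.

K_a = (1 − sin φ)/(1 + sin φ) = 0.3374.
σ_a = K_a γ z − 2c√K_a = 0.3374×19.6×7.0 − 2×15.9×0.5808 = 27.82 kPa.

27.8 kPa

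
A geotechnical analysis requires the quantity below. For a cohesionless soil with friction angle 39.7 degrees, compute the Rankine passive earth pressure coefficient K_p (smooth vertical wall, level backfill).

K_p = (1 + sin φ)/(1 − sin φ) = tan²(45° + 39.7°/2) = 4.537.

4.54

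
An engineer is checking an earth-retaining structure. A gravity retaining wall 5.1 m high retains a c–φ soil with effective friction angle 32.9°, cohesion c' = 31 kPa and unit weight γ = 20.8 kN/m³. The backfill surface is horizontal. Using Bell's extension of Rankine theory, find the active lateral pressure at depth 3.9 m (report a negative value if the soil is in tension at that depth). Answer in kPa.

-9.72 kPa

K_a = (1 − sin φ)/(1 + sin φ) = 0.2960.
σ_a = K_a γ z − 2c√K_a = 0.2960×20.8×3.9 − 2×31×0.5441 = -9.719 kPa.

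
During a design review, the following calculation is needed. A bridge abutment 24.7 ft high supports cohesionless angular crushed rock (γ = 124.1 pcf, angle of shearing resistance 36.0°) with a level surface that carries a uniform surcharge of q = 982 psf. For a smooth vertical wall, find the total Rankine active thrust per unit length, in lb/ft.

16100 lb/ft

K_a = tan²(45° − φ/2) = 0.2596.
Soil triangle: ½ K_a γ H² = 0.5×0.2596×124.1×24.7² = 9828 lb/ft.
Surcharge rectangle: K_a q H = 0.2596×982×24.7 = 6297 lb/ft.
Total = 9828 + 6297 = 16130 lb/ft.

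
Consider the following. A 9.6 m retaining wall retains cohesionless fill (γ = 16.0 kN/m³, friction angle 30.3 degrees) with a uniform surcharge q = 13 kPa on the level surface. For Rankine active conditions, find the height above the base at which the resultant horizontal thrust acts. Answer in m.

K_a = 0.3293.
Triangular part P₁ = ½K_aγH² = 242.8 at H/3 = 3.200 m; rectangular part P₂ = K_a q H = 41.10 at H/2 = 4.800 m.
ȳ = (P₁·3.200 + P₂·4.800)/(P₁+P₂) = 3.432 m.

3.43 m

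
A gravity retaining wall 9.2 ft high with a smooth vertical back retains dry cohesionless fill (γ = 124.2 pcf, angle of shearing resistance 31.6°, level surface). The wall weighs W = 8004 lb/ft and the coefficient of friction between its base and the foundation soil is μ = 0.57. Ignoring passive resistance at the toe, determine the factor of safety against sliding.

2.78

K_a = tan²(45° − 31.6°/2) = 0.3123.
P_a = ½K_aγH² = 0.5×0.3123×124.2×9.2² = 1642 lb/ft, acting at H/3 = 3.067 ft above the base.
FS_sliding = μW / P_a = 0.57×8004 / 1642 = 2.779.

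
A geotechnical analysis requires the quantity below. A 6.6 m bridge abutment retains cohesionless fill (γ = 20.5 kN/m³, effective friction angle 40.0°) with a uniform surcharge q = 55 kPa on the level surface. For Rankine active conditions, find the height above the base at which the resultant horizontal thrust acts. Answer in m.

K_a = 0.2174.
Triangular part P₁ = ½K_aγH² = 97.09 at H/3 = 2.200 m; rectangular part P₂ = K_a q H = 78.93 at H/2 = 3.300 m.
ȳ = (P₁·2.200 + P₂·3.300)/(P₁+P₂) = 2.693 m.

2.69 m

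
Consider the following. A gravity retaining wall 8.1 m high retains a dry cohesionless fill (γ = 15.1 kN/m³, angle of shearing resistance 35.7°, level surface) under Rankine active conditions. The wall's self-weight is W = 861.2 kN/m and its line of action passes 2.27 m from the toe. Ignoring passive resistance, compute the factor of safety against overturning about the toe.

K_a = tan²(45° − 35.7°/2) = 0.2630.
P_a = ½K_aγH² = 0.5×0.2630×15.1×8.1² = 130.3 kN/m, acting at H/3 = 2.700 m above the base.
Overturning moment M_o = P_a × H/3 = 130.3 × 2.700 = 351.7.
Resisting moment M_r = W × 2.27 = 861.2 × 2.27 = 1955.
FS_overturning = M_r/M_o = 1955/351.7 = 5.558.

5.56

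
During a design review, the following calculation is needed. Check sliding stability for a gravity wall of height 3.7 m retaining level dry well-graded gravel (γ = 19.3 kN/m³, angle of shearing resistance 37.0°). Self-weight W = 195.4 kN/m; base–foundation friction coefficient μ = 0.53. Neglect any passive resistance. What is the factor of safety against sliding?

3.15

K_a = tan²(45° − 37.0°/2) = 0.2486.
P_a = ½K_aγH² = 0.5×0.2486×19.3×3.7² = 32.84 kN/m, acting at H/3 = 1.233 m above the base.
FS_sliding = μW / P_a = 0.53×195.4 / 32.84 = 3.154.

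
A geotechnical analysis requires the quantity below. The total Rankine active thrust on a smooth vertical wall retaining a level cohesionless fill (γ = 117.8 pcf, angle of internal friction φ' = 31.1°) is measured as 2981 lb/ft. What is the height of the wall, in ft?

12.6 ft

K_a = 0.3188. P_a = ½ K_a γ H² ⇒ H = √(2P_a/(K_a γ)).
H = √(2×2981/(0.3188×117.8)) = 12.60 ft.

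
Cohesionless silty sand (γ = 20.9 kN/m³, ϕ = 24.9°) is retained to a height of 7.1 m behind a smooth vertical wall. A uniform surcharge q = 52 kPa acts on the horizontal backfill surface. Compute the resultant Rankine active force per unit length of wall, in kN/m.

365 kN/m

K_a = tan²(45° − φ/2) = 0.4074.
Soil triangle: ½ K_a γ H² = 0.5×0.4074×20.9×7.1² = 214.6 kN/m.
Surcharge rectangle: K_a q H = 0.4074×52×7.1 = 150.4 kN/m.
Total = 214.6 + 150.4 = 365.0 kN/m.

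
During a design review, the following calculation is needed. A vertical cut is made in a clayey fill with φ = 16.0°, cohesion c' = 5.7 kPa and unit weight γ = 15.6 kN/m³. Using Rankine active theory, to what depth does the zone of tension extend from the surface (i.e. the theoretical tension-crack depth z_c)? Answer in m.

K_a = tan²(45° − 16.0°/2) = 0.5678; √K_a = 0.7536.
The active pressure is zero where K_a γ z = 2c√K_a, so z_c = 2c/(γ√K_a) = 2×5.7/(15.6×0.7536) = 0.9698 m.

0.970 m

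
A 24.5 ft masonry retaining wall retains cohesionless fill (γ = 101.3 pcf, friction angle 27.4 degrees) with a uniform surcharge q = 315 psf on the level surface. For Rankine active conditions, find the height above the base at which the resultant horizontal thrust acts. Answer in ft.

K_a = 0.3697.
Triangular part P₁ = ½K_aγH² = 11240 at H/3 = 8.167 ft; rectangular part P₂ = K_a q H = 2853 at H/2 = 12.25 ft.
ȳ = (P₁·8.167 + P₂·12.25)/(P₁+P₂) = 8.993 ft.

8.99 ft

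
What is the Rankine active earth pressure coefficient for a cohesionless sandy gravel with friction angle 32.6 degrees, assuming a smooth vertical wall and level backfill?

K_a = (1 − sin φ)/(1 + sin φ) = (1 − sin 32.6°)/(1 + sin 32.6°) = 0.2997.

0.300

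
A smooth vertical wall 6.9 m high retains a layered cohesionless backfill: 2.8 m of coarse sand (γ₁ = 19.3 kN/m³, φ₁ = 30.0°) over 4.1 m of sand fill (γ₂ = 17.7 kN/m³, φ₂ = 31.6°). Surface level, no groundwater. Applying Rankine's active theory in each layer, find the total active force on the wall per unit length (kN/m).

K_a1 = tan²(45°−30.0°/2) = 0.3333; K_a2 = tan²(45°−31.6°/2) = 0.3123.
Layer 1: σ at base = K_a1 γ₁ h₁ = 18.01 kPa; P₁ = ½×18.01×2.8 = 25.22.
Layer 2: σ_v at top = γ₁h₁ = 54.04; σ_h top = K_a2×54.04 = 16.88; σ_h base = K_a2×(54.04+17.7×4.1) = 39.55.
P₂ = ½(16.88+39.55)×4.1 = 115.7. Total P_a = 25.22+115.7 = 140.9 kN/m.

141 kN/m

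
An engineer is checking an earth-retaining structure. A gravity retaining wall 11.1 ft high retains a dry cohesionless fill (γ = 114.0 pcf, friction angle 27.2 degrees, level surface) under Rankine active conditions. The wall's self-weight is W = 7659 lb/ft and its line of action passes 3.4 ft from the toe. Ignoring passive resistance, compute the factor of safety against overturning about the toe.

2.69

K_a = tan²(45° − 27.2°/2) = 0.3726.
P_a = ½K_aγH² = 0.5×0.3726×114.0×11.1² = 2617 lb/ft, acting at H/3 = 3.700 ft above the base.
Overturning moment M_o = P_a × H/3 = 2617 × 3.700 = 9682.
Resisting moment M_r = W × 3.4 = 7659 × 3.4 = 26040.
FS_overturning = M_r/M_o = 26040/9682 = 2.690.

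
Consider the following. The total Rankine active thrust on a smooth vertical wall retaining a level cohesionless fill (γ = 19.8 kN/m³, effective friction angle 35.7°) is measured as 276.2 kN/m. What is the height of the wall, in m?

10.3 m

K_a = 0.2630. P_a = ½ K_a γ H² ⇒ H = √(2P_a/(K_a γ)).
H = √(2×276.2/(0.2630×19.8)) = 10.30 m.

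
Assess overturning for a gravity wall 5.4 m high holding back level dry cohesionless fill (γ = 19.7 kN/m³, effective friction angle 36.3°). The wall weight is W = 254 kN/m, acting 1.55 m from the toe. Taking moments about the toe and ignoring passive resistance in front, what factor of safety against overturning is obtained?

K_a = tan²(45° − 36.3°/2) = 0.2563.
P_a = ½K_aγH² = 0.5×0.2563×19.7×5.4² = 73.61 kN/m, acting at H/3 = 1.800 m above the base.
Overturning moment M_o = P_a × H/3 = 73.61 × 1.800 = 132.5.
Resisting moment M_r = W × 1.55 = 254 × 1.55 = 393.7.
FS_overturning = M_r/M_o = 393.7/132.5 = 2.971.

2.97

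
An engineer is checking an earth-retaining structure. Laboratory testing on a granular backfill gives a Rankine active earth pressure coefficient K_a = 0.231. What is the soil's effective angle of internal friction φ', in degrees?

K_a = tan²(45° − φ/2) ⇒ 45° − φ/2 = arctan(√0.231) = 25.67°.
φ = 2(45° − 25.67°) = 38.66°.

38.7°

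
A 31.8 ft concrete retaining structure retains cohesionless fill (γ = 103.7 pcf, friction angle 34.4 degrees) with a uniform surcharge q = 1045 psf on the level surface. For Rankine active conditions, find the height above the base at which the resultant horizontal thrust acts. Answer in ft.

K_a = 0.2780.
Triangular part P₁ = ½K_aγH² = 14580 at H/3 = 10.60 ft; rectangular part P₂ = K_a q H = 9238 at H/2 = 15.90 ft.
ȳ = (P₁·10.60 + P₂·15.90)/(P₁+P₂) = 12.66 ft.

12.7 ft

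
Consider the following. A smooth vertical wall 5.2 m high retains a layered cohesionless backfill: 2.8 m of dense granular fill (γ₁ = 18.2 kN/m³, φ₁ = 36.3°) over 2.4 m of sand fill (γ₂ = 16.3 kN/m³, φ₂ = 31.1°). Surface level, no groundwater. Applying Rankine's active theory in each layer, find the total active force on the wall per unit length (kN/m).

72.2 kN/m

K_a1 = tan²(45°−36.3°/2) = 0.2563; K_a2 = tan²(45°−31.1°/2) = 0.3188.
Layer 1: σ at base = K_a1 γ₁ h₁ = 13.06 kPa; P₁ = ½×13.06×2.8 = 18.28.
Layer 2: σ_v at top = γ₁h₁ = 50.96; σ_h top = K_a2×50.96 = 16.25; σ_h base = K_a2×(50.96+16.3×2.4) = 28.72.
P₂ = ½(16.25+28.72)×2.4 = 53.96. Total P_a = 18.28+53.96 = 72.24 kN/m.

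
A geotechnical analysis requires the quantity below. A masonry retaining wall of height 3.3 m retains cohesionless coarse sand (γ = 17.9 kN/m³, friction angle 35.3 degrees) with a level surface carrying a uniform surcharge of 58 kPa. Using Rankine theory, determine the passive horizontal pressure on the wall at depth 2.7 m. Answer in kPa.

397 kPa

K_p = (1 + sin φ)/(1 − sin φ) = 3.738.
σ_v = γz + q = 17.9 × 2.7 + 58 = 106.3 kPa.
σ_h = K_p σ_v = 3.738 × 106.3 = 397.4 kPa.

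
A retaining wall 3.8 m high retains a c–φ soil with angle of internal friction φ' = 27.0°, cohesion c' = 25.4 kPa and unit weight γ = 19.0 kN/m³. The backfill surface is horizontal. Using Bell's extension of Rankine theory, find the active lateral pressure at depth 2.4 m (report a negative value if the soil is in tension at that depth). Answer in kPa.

K_a = (1 − sin φ)/(1 + sin φ) = 0.3755.
σ_a = K_a γ z − 2c√K_a = 0.3755×19.0×2.4 − 2×25.4×0.6128 = -14.01 kPa.

-14.0 kPa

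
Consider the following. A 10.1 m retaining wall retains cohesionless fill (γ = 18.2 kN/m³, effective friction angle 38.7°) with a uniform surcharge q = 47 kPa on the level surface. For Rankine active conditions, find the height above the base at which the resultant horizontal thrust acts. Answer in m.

3.94 m

K_a = 0.2306.
Triangular part P₁ = ½K_aγH² = 214.1 at H/3 = 3.367 m; rectangular part P₂ = K_a q H = 109.5 at H/2 = 5.050 m.
ȳ = (P₁·3.367 + P₂·5.050)/(P₁+P₂) = 3.936 m.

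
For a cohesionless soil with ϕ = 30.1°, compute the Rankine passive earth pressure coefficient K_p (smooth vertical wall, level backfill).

K_p = (1 + sin φ)/(1 − sin φ) = tan²(45° + 30.1°/2) = 3.012.

3.01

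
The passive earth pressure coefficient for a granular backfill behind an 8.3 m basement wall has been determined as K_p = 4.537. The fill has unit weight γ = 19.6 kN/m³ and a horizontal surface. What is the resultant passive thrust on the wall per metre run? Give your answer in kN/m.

3060 kN/m

P = ½ K_p γ H² = 0.5 × 4.537 × 19.6 × 8.3² = 3063 kN/m.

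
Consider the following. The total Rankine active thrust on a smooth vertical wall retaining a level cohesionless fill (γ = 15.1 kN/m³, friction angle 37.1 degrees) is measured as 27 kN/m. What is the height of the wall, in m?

3.80 m

K_a = 0.2475. P_a = ½ K_a γ H² ⇒ H = √(2P_a/(K_a γ)).
H = √(2×27/(0.2475×15.1)) = 3.801 m.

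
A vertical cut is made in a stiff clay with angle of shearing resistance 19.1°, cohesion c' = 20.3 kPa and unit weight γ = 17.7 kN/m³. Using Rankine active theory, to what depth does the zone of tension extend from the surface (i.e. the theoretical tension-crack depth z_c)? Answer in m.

3.22 m

K_a = tan²(45° − 19.1°/2) = 0.5069; √K_a = 0.7120.
The active pressure is zero where K_a γ z = 2c√K_a, so z_c = 2c/(γ√K_a) = 2×20.3/(17.7×0.7120) = 3.222 m.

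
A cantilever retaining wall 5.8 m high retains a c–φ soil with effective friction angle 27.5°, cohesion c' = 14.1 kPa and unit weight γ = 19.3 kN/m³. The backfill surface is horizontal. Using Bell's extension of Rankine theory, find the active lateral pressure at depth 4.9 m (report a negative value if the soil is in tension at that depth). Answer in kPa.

17.7 kPa

K_a = (1 − sin φ)/(1 + sin φ) = 0.3682.
σ_a = K_a γ z − 2c√K_a = 0.3682×19.3×4.9 − 2×14.1×0.6068 = 17.71 kPa.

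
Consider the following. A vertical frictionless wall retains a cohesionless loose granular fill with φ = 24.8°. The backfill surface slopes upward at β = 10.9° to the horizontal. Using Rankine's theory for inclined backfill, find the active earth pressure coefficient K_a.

K_a = cos β · (cos β − √(cos²β − cos²φ)) / (cos β + √(cos²β − cos²φ)).
cos β = 0.9820, cos φ = 0.9078, √(cos²β − cos²φ) = 0.3744.
K_a = 0.9820 × (0.9820 − 0.3744)/(0.9820 + 0.3744) = 0.4398.

0.440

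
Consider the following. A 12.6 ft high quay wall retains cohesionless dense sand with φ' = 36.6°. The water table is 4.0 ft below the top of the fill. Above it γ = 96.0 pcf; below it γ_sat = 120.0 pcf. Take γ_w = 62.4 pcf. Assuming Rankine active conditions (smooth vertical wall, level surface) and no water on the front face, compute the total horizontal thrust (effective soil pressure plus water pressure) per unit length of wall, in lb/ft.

K_a = tan²(45° − φ/2) = 0.2530.
γ' = 120.0 − 62.4 = 57.60 pcf. Depth below WT = 8.6 ft.
σ'_h at WT = K_a γ d_w = 97.14 psf; at base = 97.14 + K_a γ' × 8.6 = 222.4 psf.
P₁ (0–4.0 ft) = ½×97.14×4.0 = 194.3. P₂ (4.0–12.6 ft) = ½(97.14+222.4)×8.6 = 1374.
P_w = ½ γ_w h₂² = 0.5×62.4×8.6² = 2308. Total = 194.3+1374+2308 = 3876 lb/ft.

3880 lb/ft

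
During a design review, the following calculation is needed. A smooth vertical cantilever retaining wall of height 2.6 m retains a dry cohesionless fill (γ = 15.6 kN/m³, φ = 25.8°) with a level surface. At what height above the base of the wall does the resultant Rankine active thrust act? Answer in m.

0.867 m

K_a = 0.3935.
The pressure distribution is triangular, so the resultant acts at H/3 above the base = 2.6/3 = 0.8667 m.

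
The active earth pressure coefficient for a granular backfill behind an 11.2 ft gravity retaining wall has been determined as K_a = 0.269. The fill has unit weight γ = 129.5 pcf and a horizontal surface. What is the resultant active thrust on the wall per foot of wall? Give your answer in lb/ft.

P = ½ K_a γ H² = 0.5 × 0.269 × 129.5 × 11.2² = 2185 lb/ft.

2180 lb/ft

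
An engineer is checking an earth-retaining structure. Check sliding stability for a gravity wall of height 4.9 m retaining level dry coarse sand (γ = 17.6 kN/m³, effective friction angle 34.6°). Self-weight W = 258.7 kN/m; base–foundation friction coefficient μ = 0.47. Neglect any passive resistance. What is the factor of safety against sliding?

K_a = tan²(45° − 34.6°/2) = 0.2756.
P_a = ½K_aγH² = 0.5×0.2756×17.6×4.9² = 58.24 kN/m, acting at H/3 = 1.633 m above the base.
FS_sliding = μW / P_a = 0.47×258.7 / 58.24 = 2.088.

2.09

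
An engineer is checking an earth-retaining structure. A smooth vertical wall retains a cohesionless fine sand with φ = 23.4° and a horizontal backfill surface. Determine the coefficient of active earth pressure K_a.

K_a = (1 − sin φ)/(1 + sin φ) = (1 − sin 23.4°)/(1 + sin 23.4°) = 0.4315.

0.431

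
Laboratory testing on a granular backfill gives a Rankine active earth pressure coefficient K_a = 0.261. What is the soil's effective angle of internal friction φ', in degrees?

K_a = tan²(45° − φ/2) ⇒ 45° − φ/2 = arctan(√0.261) = 27.06°.
φ = 2(45° − 27.06°) = 35.88°.

35.9°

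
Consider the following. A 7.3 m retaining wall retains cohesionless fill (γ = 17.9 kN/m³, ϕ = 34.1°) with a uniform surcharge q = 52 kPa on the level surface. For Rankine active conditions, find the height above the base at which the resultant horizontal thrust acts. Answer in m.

K_a = 0.2815.
Triangular part P₁ = ½K_aγH² = 134.3 at H/3 = 2.433 m; rectangular part P₂ = K_a q H = 106.9 at H/2 = 3.650 m.
ȳ = (P₁·2.433 + P₂·3.650)/(P₁+P₂) = 2.973 m.

2.97 m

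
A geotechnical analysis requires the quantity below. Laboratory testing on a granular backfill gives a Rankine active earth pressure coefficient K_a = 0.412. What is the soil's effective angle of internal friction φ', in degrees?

24.6°

K_a = tan²(45° − φ/2) ⇒ 45° − φ/2 = arctan(√0.412) = 32.70°.
φ = 2(45° − 32.70°) = 24.61°.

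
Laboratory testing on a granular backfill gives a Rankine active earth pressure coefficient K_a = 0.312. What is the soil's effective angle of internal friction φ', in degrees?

K_a = tan²(45° − φ/2) ⇒ 45° − φ/2 = arctan(√0.312) = 29.19°.
φ = 2(45° − 29.19°) = 31.63°.

31.6°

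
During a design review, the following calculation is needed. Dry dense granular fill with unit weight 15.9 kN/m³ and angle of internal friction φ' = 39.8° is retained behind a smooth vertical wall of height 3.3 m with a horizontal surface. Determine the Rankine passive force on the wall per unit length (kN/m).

395 kN/m

K_p = tan²(45° + φ/2) = 4.557.
P_p = ½ K_p γ H² = 0.5 × 4.557 × 15.9 × 3.3² = 394.5 kN/m.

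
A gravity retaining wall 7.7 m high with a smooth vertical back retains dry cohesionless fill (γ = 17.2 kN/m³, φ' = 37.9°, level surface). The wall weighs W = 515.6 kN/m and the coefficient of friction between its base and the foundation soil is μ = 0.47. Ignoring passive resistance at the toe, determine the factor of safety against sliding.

1.99

K_a = tan²(45° − 37.9°/2) = 0.2389.
P_a = ½K_aγH² = 0.5×0.2389×17.2×7.7² = 121.8 kN/m, acting at H/3 = 2.567 m above the base.
FS_sliding = μW / P_a = 0.47×515.6 / 121.8 = 1.989.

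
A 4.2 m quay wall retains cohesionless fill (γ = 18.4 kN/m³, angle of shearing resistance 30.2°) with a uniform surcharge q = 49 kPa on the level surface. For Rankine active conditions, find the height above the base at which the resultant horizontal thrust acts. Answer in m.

1.79 m

K_a = 0.3307.
Triangular part P₁ = ½K_aγH² = 53.66 at H/3 = 1.400 m; rectangular part P₂ = K_a q H = 68.05 at H/2 = 2.100 m.
ȳ = (P₁·1.400 + P₂·2.100)/(P₁+P₂) = 1.791 m.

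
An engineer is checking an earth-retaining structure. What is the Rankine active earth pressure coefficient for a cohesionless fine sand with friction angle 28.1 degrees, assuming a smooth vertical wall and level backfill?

0.360

K_a = (1 − sin φ)/(1 + sin φ) = (1 − sin 28.1°)/(1 + sin 28.1°) = 0.3596.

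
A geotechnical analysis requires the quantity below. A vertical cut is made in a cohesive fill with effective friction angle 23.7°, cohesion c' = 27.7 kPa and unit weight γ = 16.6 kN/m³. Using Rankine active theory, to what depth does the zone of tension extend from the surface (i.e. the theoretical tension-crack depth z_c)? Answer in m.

5.11 m

K_a = tan²(45° − 23.7°/2) = 0.4266; √K_a = 0.6531.
The active pressure is zero where K_a γ z = 2c√K_a, so z_c = 2c/(γ√K_a) = 2×27.7/(16.6×0.6531) = 5.110 m.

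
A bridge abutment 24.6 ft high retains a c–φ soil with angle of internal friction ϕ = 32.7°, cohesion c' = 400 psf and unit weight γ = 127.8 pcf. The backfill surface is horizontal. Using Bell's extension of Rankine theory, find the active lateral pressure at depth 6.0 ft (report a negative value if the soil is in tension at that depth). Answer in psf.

-208 psf

K_a = (1 − sin φ)/(1 + sin φ) = 0.2985.
σ_a = K_a γ z − 2c√K_a = 0.2985×127.8×6.0 − 2×400×0.5464 = -208.2 psf.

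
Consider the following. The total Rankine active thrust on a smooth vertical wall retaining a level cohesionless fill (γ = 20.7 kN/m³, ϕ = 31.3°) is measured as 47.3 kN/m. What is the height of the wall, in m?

3.80 m

K_a = 0.3162. P_a = ½ K_a γ H² ⇒ H = √(2P_a/(K_a γ)).
H = √(2×47.3/(0.3162×20.7)) = 3.802 m.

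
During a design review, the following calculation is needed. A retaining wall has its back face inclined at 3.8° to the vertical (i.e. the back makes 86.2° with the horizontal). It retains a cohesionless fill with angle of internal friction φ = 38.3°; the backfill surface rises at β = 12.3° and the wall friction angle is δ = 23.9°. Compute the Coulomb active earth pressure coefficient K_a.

K_a = sin²(α+φ) / [sin²α · sin(α−δ) · (1 + √{sin(φ+δ)sin(φ−β) / (sin(α−δ)sin(α+β))})²].
With α = 86.2°, φ = 38.3°, δ = 23.9°, β = 12.3°: K_a = 0.2778.

0.278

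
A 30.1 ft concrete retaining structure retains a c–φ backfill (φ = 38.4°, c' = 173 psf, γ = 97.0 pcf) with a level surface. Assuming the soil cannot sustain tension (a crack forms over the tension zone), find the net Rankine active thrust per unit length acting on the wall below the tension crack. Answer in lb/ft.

5850 lb/ft

K_a = 0.2337; √K_a = 0.4834.
Tension-crack depth z_c = 2c/(γ√K_a) = 2×173/(97.0×0.4834) = 7.379 ft.
σ_a at base = K_a γ H − 2c√K_a = 0.2337×97.0×30.1 − 2×173×0.4834 = 515.1 psf.
P_a = ½ × 515.1 × (H − z_c) = 0.5×515.1×22.72 = 5851 lb/ft.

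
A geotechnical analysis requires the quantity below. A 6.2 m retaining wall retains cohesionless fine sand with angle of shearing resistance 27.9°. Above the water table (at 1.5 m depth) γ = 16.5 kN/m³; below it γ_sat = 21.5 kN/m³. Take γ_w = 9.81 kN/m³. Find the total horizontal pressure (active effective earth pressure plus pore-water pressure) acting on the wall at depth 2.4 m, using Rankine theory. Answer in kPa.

21.6 kPa

K_a = (1 − sin φ)/(1 + sin φ) = 0.3625.
γ' = 21.5 − 9.81 = 11.69 kN/m³.
Effective vertical stress at 2.4 m: σ'_v = 16.5×1.5 + 11.69×0.900 = 35.27 kPa.
σ'_h = K_a σ'_v = 0.3625 × 35.27 = 12.78 kPa; u = γ_w × 0.900 = 8.829 kPa.
Total σ_h = 12.78 + 8.829 = 21.61 kPa.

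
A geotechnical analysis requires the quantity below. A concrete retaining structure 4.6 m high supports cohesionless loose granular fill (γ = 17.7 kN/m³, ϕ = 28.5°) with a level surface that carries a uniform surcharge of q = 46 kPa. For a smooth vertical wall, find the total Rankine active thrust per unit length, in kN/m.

K_a = tan²(45° − φ/2) = 0.3540.
Soil triangle: ½ K_a γ H² = 0.5×0.3540×17.7×4.6² = 66.28 kN/m.
Surcharge rectangle: K_a q H = 0.3540×46×4.6 = 74.90 kN/m.
Total = 66.28 + 74.90 = 141.2 kN/m.

141 kN/m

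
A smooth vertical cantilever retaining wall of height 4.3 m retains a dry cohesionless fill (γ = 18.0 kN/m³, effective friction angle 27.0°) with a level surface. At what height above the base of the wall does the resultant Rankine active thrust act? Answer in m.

1.43 m

K_a = 0.3755.
The pressure distribution is triangular, so the resultant acts at H/3 above the base = 4.3/3 = 1.433 m.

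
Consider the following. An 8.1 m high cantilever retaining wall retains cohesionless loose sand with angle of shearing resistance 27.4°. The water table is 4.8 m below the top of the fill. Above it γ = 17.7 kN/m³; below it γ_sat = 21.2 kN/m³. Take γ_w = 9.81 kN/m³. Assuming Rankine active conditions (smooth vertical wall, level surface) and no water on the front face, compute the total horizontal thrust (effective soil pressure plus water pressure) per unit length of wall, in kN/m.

255 kN/m

K_a = tan²(45° − φ/2) = 0.3697.
γ' = 21.2 − 9.81 = 11.39 kN/m³. Depth below WT = 3.3 m.
σ'_h at WT = K_a γ d_w = 31.41 kPa; at base = 31.41 + K_a γ' × 3.3 = 45.30 kPa.
P₁ (0–4.8 m) = ½×31.41×4.8 = 75.38. P₂ (4.8–8.1 m) = ½(31.41+45.30)×3.3 = 126.6.
P_w = ½ γ_w h₂² = 0.5×9.81×3.3² = 53.42. Total = 75.38+126.6+53.42 = 255.4 kN/m.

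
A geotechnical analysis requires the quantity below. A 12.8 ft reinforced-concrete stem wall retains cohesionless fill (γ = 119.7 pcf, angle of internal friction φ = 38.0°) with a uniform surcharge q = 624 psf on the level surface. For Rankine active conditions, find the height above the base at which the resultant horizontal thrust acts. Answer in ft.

K_a = 0.2379.
Triangular part P₁ = ½K_aγH² = 2333 at H/3 = 4.267 ft; rectangular part P₂ = K_a q H = 1900 at H/2 = 6.400 ft.
ȳ = (P₁·4.267 + P₂·6.400)/(P₁+P₂) = 5.224 ft.

5.22 ft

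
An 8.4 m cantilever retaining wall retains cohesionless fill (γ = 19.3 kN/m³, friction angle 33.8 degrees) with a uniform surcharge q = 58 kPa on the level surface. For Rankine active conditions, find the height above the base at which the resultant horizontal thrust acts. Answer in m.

K_a = 0.2851.
Triangular part P₁ = ½K_aγH² = 194.1 at H/3 = 2.800 m; rectangular part P₂ = K_a q H = 138.9 at H/2 = 4.200 m.
ȳ = (P₁·2.800 + P₂·4.200)/(P₁+P₂) = 3.384 m.

3.38 m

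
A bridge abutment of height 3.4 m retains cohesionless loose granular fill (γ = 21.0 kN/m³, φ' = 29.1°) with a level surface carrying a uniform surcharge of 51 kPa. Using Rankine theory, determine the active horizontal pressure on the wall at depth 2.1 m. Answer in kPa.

32.9 kPa

K_a = (1 − sin φ)/(1 + sin φ) = 0.3456.
σ_v = γz + q = 21.0 × 2.1 + 51 = 95.10 kPa.
σ_h = K_a σ_v = 0.3456 × 95.10 = 32.87 kPa.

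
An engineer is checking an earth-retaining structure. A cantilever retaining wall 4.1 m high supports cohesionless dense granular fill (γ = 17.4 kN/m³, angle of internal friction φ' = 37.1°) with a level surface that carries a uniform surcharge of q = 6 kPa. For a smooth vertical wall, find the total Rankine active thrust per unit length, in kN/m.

K_a = tan²(45° − φ/2) = 0.2475.
Soil triangle: ½ K_a γ H² = 0.5×0.2475×17.4×4.1² = 36.20 kN/m.
Surcharge rectangle: K_a q H = 0.2475×6×4.1 = 6.088 kN/m.
Total = 36.20 + 6.088 = 42.28 kN/m.

42.3 kN/m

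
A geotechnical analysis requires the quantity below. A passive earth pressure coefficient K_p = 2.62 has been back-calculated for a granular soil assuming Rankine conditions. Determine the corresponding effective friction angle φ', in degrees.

26.6°

K_p = (1+sin φ)/(1−sin φ) ⇒ sin φ = (K_p − 1)/(K_p + 1) = 0.4475.
φ = arcsin(0.4475) = 26.58°.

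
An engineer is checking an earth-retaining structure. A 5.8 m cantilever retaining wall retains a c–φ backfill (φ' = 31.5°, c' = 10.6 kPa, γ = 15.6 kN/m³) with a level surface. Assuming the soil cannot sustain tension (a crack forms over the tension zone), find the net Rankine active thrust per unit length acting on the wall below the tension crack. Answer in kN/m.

K_a = 0.3136; √K_a = 0.5600.
Tension-crack depth z_c = 2c/(γ√K_a) = 2×10.6/(15.6×0.5600) = 2.427 m.
σ_a at base = K_a γ H − 2c√K_a = 0.3136×15.6×5.8 − 2×10.6×0.5600 = 16.50 kPa.
P_a = ½ × 16.50 × (H − z_c) = 0.5×16.50×3.373 = 27.84 kN/m.

27.8 kN/m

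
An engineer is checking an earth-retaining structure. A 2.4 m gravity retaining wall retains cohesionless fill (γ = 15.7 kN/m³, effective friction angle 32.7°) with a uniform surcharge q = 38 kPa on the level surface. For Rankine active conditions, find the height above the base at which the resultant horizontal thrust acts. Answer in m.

K_a = 0.2985.
Triangular part P₁ = ½K_aγH² = 13.50 at H/3 = 0.8000 m; rectangular part P₂ = K_a q H = 27.22 at H/2 = 1.200 m.
ȳ = (P₁·0.8000 + P₂·1.200)/(P₁+P₂) = 1.067 m.

1.07 m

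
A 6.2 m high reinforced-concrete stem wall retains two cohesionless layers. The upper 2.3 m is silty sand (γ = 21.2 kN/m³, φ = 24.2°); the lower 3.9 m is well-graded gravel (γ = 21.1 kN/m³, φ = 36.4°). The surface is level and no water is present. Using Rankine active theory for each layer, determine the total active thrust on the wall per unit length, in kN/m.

K_a1 = tan²(45°−24.2°/2) = 0.4185; K_a2 = tan²(45°−36.4°/2) = 0.2552.
Layer 1: σ at base = K_a1 γ₁ h₁ = 20.41 kPa; P₁ = ½×20.41×2.3 = 23.47.
Layer 2: σ_v at top = γ₁h₁ = 48.76; σ_h top = K_a2×48.76 = 12.44; σ_h base = K_a2×(48.76+21.1×3.9) = 33.44.
P₂ = ½(12.44+33.44)×3.9 = 89.47. Total P_a = 23.47+89.47 = 112.9 kN/m.

113 kN/m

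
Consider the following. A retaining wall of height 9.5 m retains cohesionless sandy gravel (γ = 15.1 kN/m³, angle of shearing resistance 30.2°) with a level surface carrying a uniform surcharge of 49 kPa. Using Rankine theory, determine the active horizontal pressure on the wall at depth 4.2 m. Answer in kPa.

K_a = (1 − sin φ)/(1 + sin φ) = 0.3307.
σ_v = γz + q = 15.1 × 4.2 + 49 = 112.4 kPa.
σ_h = K_a σ_v = 0.3307 × 112.4 = 37.17 kPa.

37.2 kPa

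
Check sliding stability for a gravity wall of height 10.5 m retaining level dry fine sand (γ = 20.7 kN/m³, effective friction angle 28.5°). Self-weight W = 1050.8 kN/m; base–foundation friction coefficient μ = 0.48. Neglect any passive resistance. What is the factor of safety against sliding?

K_a = tan²(45° − 28.5°/2) = 0.3540.
P_a = ½K_aγH² = 0.5×0.3540×20.7×10.5² = 403.9 kN/m, acting at H/3 = 3.500 m above the base.
FS_sliding = μW / P_a = 0.48×1050.8 / 403.9 = 1.249.

1.25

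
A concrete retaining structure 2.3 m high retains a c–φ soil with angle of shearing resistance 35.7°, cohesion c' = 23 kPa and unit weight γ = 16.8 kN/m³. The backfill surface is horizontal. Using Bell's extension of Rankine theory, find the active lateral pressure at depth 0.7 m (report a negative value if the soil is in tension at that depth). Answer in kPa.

-20.5 kPa

K_a = (1 − sin φ)/(1 + sin φ) = 0.2630.
σ_a = K_a γ z − 2c√K_a = 0.2630×16.8×0.7 − 2×23×0.5128 = -20.50 kPa.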